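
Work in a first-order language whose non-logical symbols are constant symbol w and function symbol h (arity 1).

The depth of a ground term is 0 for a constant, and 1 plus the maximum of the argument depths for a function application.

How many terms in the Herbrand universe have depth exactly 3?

Count level by level. With function symbols h/1, the terms of depth ≤ k are the 1 constant together with each function applied to depth-≤(k−1) tuples, so N_k = 1 + N_{k-1}.
N_0 = 1
N_1 = 1 + 1 = 2
N_2 = 1 + 2 = 3
N_3 = 1 + 3 = 4
Terms of depth exactly 3: N_3 − N_2 = 4 − 3 = 1.

1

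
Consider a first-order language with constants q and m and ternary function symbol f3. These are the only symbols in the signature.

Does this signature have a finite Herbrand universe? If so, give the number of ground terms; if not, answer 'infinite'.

The signature has at least one function symbol (f3, arity 3) and at least one constant (q).
Iterating f3 gives infinitely many distinct ground terms: q, f3(q, q, q), f3(f3(q, q, q), f3(q, q, q), f3(q, q, q)), ...
So the Herbrand universe is infinite.

infinite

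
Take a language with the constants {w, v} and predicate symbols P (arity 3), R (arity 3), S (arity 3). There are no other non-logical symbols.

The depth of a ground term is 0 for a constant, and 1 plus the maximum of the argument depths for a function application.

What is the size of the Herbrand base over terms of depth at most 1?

24

First count ground terms of depth ≤ 1.
With no function symbols every ground term is a constant, so there are exactly 2 ground terms at every depth bound.
N_0 = 2
N_1 = 2
So |H| = 2.
A ground atom is a predicate applied to a tuple of terms from H, so the count is the sum over predicates of |H|^arity:
  P: 2^3 = 8;  R: 2^3 = 8;  S: 2^3 = 8
Total ground atoms: 8 + 8 + 8 = 24.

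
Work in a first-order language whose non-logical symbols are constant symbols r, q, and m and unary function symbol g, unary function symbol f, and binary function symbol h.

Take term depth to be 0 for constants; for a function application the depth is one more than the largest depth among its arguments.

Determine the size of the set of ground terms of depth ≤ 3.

Let N_k = |{terms of depth ≤ k}|. Then N_0 = 3 and N_k = 3 + N_{k-1} + N_{k-1} + N_{k-1}^2 for k ≥ 1 (one summand per function symbol, arity giving the exponent).
N_0 = 3
N_1 = 3 + 3 + 3 + 3^2 = 18
N_2 = 3 + 18 + 18 + 18^2 = 363
N_3 = 3 + 363 + 363 + 363^2 = 132498

132498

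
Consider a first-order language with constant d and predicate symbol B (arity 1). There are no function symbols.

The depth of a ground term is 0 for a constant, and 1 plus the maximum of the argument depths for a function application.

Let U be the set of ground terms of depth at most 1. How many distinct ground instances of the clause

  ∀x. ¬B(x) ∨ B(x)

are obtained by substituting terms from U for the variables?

Ground terms of depth ≤ 1:
  With no function symbols every ground term is a constant, so there is exactly 1 ground term at every depth bound.
  N_0 = 1
  N_1 = 1
  Explicitly: d.
So there is exactly 1 ground term available for substitution.
The clause has 1 distinct variable (x), which appears in the body. In the free term algebra distinct substitutions yield syntactically distinct ground instances.
Number of ground instances = 1.

1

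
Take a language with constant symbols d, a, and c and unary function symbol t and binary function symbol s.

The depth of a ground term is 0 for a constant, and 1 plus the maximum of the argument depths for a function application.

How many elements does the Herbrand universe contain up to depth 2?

243

If N_k denotes the number of depth-≤k ground terms, the 3 constants give N_0 = 3, and each function symbol of arity r contributes N_{k-1}^r new terms at level k: N_k = 3 + N_{k-1} + N_{k-1}^2.
N_0 = 3
N_1 = 3 + 3 + 3^2 = 15
N_2 = 3 + 15 + 15^2 = 243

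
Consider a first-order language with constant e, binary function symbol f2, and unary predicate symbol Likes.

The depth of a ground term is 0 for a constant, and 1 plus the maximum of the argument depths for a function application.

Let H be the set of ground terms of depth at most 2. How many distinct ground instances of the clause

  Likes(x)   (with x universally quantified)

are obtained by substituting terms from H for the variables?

5

Ground terms of depth ≤ 2:
  Let N_k = |{terms of depth ≤ k}|. Then N_0 = 1 and N_k = 1 + N_{k-1}^2 for k ≥ 1 (one summand per function symbol, arity giving the exponent).
  N_0 = 1
  N_1 = 1 + 1^2 = 2
  N_2 = 1 + 2^2 = 5
  Explicitly: e, f2(e, e), f2(e, f2(e, e)), f2(f2(e, e), e), f2(f2(e, e), f2(e, e)).
So there are 5 ground terms available for substitution.
There is 1 variable to instantiate (x),  occurring in at least one literal, so different choices give different ground instances.
Number of ground instances = 5.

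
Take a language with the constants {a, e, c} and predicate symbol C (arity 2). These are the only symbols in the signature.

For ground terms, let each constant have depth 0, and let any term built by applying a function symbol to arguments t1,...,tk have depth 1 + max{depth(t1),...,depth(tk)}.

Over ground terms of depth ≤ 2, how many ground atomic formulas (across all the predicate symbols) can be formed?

First count ground terms of depth ≤ 2.
With no function symbols every ground term is a constant, so there are exactly 3 ground terms at every depth bound.
N_0 = 3
N_1 = 3
N_2 = 3
Explicitly: a, e, c.
So |H| = 3.
For each predicate symbol, the number of ground atoms is |H| raised to its arity; summing:
  C: 3^2 = 9
Total ground atoms: 9.

9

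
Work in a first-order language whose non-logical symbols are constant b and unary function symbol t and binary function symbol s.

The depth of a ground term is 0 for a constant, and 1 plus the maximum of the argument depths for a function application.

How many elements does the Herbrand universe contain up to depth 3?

183

Write N_k for the number of ground terms of depth ≤ k. A term of depth ≤ k is either a constant or a function symbol applied to arguments of depth ≤ k−1, so N_k = 1 + N_{k-1} + N_{k-1}^2.
N_0 = 1
N_1 = 1 + 1 + 1^2 = 3
N_2 = 1 + 3 + 3^2 = 13
N_3 = 1 + 13 + 13^2 = 183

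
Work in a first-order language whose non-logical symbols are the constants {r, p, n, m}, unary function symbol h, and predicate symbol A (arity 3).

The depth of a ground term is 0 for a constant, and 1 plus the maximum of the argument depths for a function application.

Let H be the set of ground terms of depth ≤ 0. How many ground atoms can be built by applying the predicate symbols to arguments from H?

First count ground terms of depth ≤ 0.
Count level by level. With function symbols h/1, the terms of depth ≤ k are the 4 constants together with each function applied to depth-≤(k−1) tuples, so N_k = 4 + N_{k-1}.
N_0 = 4
Explicitly: r, p, n, m.
So |H| = 4.
For each predicate symbol, the number of ground atoms is |H| raised to its arity; summing:
  A: 4^3 = 64
Total ground atoms: 64.

64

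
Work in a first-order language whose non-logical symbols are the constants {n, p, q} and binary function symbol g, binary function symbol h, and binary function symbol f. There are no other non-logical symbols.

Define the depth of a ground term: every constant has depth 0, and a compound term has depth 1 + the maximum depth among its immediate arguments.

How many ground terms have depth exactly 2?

2673

Write N_k for the number of ground terms of depth ≤ k. A term of depth ≤ k is either a constant or a function symbol applied to arguments of depth ≤ k−1, so N_k = 3 + N_{k-1}^2 + N_{k-1}^2 + N_{k-1}^2.
N_0 = 3
N_1 = 3 + 3^2 + 3^2 + 3^2 = 30
N_2 = 3 + 30^2 + 30^2 + 30^2 = 2703
Terms of depth exactly 2: N_2 − N_1 = 2703 − 30 = 2673.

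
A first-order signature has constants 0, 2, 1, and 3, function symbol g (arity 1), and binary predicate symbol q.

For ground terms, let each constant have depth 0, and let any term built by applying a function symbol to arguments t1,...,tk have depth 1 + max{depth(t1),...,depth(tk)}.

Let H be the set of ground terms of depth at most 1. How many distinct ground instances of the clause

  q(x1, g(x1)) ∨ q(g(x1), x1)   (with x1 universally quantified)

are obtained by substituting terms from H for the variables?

8

Ground terms of depth ≤ 1:
  Count level by level. With function symbols g/1, the terms of depth ≤ k are the 4 constants together with each function applied to depth-≤(k−1) tuples, so N_k = 4 + N_{k-1}.
  N_0 = 4
  N_1 = 4 + 4 = 8
  Explicitly: 0, 2, 1, 3, g(0), g(2), g(1), g(3).
So there are 8 ground terms available for substitution.
There is 1 variable to instantiate (x1),  occurring in at least one literal, so different choices give different ground instances.
Number of ground instances = 8.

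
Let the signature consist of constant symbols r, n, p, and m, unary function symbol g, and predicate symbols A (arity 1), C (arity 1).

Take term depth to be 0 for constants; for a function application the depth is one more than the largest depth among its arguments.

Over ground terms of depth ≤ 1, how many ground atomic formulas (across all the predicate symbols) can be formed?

First count ground terms of depth ≤ 1.
If N_k denotes the number of depth-≤k ground terms, the 4 constants give N_0 = 4, and each function symbol of arity r contributes N_{k-1}^r new terms at level k: N_k = 4 + N_{k-1}.
N_0 = 4
N_1 = 4 + 4 = 8
Explicitly: r, n, p, m, g(r), g(n), g(p), g(m).
So |H| = 8.
A ground atom is a predicate applied to a tuple of terms from H, so the count is the sum over predicates of |H|^arity:
  A: 8;  C: 8
Total ground atoms: 8 + 8 = 16.

16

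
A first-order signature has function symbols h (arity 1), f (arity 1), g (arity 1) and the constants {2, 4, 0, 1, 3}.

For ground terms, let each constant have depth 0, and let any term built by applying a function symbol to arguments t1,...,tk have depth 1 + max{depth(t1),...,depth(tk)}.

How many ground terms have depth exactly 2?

Let N_k = |{terms of depth ≤ k}|. Then N_0 = 5 and N_k = 5 + N_{k-1} + N_{k-1} + N_{k-1} for k ≥ 1 (one summand per function symbol, arity giving the exponent).
N_0 = 5
N_1 = 5 + 5 + 5 + 5 = 20
N_2 = 5 + 20 + 20 + 20 = 65
Terms of depth exactly 2: N_2 − N_1 = 65 − 20 = 45.

45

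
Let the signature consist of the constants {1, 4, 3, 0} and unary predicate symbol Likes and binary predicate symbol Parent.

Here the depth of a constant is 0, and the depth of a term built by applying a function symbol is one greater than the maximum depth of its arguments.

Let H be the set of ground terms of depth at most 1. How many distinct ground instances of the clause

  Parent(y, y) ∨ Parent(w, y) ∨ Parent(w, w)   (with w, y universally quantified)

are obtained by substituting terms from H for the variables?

Ground terms of depth ≤ 1:
  With no function symbols every ground term is a constant, so there are exactly 4 ground terms at every depth bound.
  N_0 = 4
  N_1 = 4
  Explicitly: 1, 4, 3, 0.
So there are 4 ground terms available for substitution.
There are 2 variables to instantiate (w, y), each occurring in at least one literal, so different choices give different ground instances.
Number of ground instances = 4^2 = 16.

16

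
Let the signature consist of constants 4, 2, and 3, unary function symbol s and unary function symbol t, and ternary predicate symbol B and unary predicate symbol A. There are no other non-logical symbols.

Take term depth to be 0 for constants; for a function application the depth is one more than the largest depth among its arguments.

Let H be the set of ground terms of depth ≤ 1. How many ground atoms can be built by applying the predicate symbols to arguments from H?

738

First count ground terms of depth ≤ 1.
If N_k denotes the number of depth-≤k ground terms, the 3 constants give N_0 = 3, and each function symbol of arity r contributes N_{k-1}^r new terms at level k: N_k = 3 + N_{k-1} + N_{k-1}.
N_0 = 3
N_1 = 3 + 3 + 3 = 9
Explicitly: 4, 2, 3, s(4), s(2), s(3), t(4), t(2), t(3).
So |H| = 9.
Ground atoms are formed by filling each argument slot of a predicate with a term from H, so an r-ary predicate gives |H|^r atoms:
  B: 9^3 = 729;  A: 9
Total ground atoms: 729 + 9 = 738.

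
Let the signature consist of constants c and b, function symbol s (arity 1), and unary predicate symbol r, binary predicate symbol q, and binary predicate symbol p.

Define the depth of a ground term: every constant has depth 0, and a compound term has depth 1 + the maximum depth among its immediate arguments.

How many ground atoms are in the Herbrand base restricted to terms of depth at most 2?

78

First count ground terms of depth ≤ 2.
Count level by level. With function symbols s/1, the terms of depth ≤ k are the 2 constants together with each function applied to depth-≤(k−1) tuples, so N_k = 2 + N_{k-1}.
N_0 = 2
N_1 = 2 + 2 = 4
N_2 = 2 + 4 = 6
Explicitly: c, b, s(c), s(b), s(s(c)), s(s(b)).
So |H| = 6.
A ground atom is a predicate applied to a tuple of terms from H, so the count is the sum over predicates of |H|^arity:
  r: 6;  q: 6^2 = 36;  p: 6^2 = 36
Total ground atoms: 6 + 36 + 36 = 78.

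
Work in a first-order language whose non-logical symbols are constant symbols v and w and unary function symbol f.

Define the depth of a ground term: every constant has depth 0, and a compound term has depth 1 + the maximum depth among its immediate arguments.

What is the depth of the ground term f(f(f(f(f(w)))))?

depth(f(w)) = 1 + depth(w) = 1 + 0 = 1
depth(f(f(w))) = 1 + depth(f(w)) = 1 + 1 = 2
depth(f(f(f(w)))) = 1 + depth(f(f(w))) = 1 + 2 = 3
depth(f(f(f(f(w))))) = 1 + depth(f(f(f(w)))) = 1 + 3 = 4
depth(f(f(f(f(f(w)))))) = 1 + depth(f(f(f(f(w))))) = 1 + 4 = 5

5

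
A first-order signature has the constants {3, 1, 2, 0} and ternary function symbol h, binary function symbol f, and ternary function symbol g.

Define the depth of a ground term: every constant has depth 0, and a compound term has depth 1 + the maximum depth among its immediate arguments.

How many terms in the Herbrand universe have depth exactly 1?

Write N_k for the number of ground terms of depth ≤ k. A term of depth ≤ k is either a constant or a function symbol applied to arguments of depth ≤ k−1, so N_k = 4 + N_{k-1}^3 + N_{k-1}^2 + N_{k-1}^3.
N_0 = 4
N_1 = 4 + 4^3 + 4^2 + 4^3 = 148
Terms of depth exactly 1: N_1 − N_0 = 148 − 4 = 144.

144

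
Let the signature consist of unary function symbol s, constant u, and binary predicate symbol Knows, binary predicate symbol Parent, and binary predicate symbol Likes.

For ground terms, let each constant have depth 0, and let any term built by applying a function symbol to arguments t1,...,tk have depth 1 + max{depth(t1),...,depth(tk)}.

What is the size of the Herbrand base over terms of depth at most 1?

12

First count ground terms of depth ≤ 1.
Let N_k count ground terms of depth at most k. Each non-constant term of depth ≤ k is some function symbol applied to depth-≤(k−1) arguments, giving N_k = 1 + N_{k-1}.
N_0 = 1
N_1 = 1 + 1 = 2
Explicitly: u, s(u).
So |H| = 2.
A ground atom is a predicate applied to a tuple of terms from H, so the count is the sum over predicates of |H|^arity:
  Knows: 2^2 = 4;  Parent: 2^2 = 4;  Likes: 2^2 = 4
Total ground atoms: 4 + 4 + 4 = 12.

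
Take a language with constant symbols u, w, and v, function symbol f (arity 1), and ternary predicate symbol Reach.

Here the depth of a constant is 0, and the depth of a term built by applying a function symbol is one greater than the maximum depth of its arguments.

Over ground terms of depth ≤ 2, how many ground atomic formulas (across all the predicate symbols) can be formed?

First count ground terms of depth ≤ 2.
Let N_k count ground terms of depth at most k. Each non-constant term of depth ≤ k is some function symbol applied to depth-≤(k−1) arguments, giving N_k = 3 + N_{k-1}.
N_0 = 3
N_1 = 3 + 3 = 6
N_2 = 3 + 6 = 9
Explicitly: u, w, v, f(u), f(w), f(v), f(f(u)), f(f(w)), f(f(v)).
So |H| = 9.
For each predicate symbol, the number of ground atoms is |H| raised to its arity; summing:
  Reach: 9^3 = 729
Total ground atoms: 729.

729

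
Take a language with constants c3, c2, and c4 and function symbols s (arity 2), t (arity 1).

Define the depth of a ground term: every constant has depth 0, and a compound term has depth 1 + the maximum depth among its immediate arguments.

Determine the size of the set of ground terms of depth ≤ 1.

Let N_k = |{terms of depth ≤ k}|. Then N_0 = 3 and N_k = 3 + N_{k-1}^2 + N_{k-1} for k ≥ 1 (one summand per function symbol, arity giving the exponent).
N_0 = 3
N_1 = 3 + 3^2 + 3 = 15

15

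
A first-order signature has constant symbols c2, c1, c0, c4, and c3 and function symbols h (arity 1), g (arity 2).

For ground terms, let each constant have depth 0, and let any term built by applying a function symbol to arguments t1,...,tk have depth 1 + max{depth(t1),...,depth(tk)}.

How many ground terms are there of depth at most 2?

If N_k denotes the number of depth-≤k ground terms, the 5 constants give N_0 = 5, and each function symbol of arity r contributes N_{k-1}^r new terms at level k: N_k = 5 + N_{k-1} + N_{k-1}^2.
N_0 = 5
N_1 = 5 + 5 + 5^2 = 35
N_2 = 5 + 35 + 35^2 = 1265

1265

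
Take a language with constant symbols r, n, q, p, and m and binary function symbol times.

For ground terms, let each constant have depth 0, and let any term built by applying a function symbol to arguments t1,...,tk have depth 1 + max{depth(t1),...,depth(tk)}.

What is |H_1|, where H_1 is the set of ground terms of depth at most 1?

If N_k denotes the number of depth-≤k ground terms, the 5 constants give N_0 = 5, and each function symbol of arity r contributes N_{k-1}^r new terms at level k: N_k = 5 + N_{k-1}^2.
N_0 = 5
N_1 = 5 + 5^2 = 30

30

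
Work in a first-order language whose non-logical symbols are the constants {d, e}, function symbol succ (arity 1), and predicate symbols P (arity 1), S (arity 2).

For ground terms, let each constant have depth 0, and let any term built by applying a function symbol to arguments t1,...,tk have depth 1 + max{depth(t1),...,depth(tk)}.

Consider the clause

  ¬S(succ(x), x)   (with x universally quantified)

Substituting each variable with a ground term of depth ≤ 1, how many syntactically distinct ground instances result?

4

Ground terms of depth ≤ 1:
  Write N_k for the number of ground terms of depth ≤ k. A term of depth ≤ k is either a constant or a function symbol applied to arguments of depth ≤ k−1, so N_k = 2 + N_{k-1}.
  N_0 = 2
  N_1 = 2 + 2 = 4
So there are 4 ground terms available for substitution.
The body mentions the single quantified variable x; since ground terms form a free algebra, no two substitutions collapse to the same formula.
Number of ground instances = 4.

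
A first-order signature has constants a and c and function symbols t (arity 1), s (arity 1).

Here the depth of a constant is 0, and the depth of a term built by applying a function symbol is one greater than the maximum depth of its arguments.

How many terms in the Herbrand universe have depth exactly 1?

Count level by level. With function symbols t/1, s/1, the terms of depth ≤ k are the 2 constants together with each function applied to depth-≤(k−1) tuples, so N_k = 2 + N_{k-1} + N_{k-1}.
N_0 = 2
N_1 = 2 + 2 + 2 = 6
Terms of depth exactly 1: N_1 − N_0 = 6 − 2 = 4.

4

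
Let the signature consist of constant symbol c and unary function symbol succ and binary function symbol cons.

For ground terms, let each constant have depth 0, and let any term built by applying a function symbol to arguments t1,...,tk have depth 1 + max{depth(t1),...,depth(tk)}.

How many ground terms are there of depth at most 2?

13

If N_k denotes the number of depth-≤k ground terms, the 1 constant gives N_0 = 1, and each function symbol of arity r contributes N_{k-1}^r new terms at level k: N_k = 1 + N_{k-1} + N_{k-1}^2.
N_0 = 1
N_1 = 1 + 1 + 1^2 = 3
N_2 = 1 + 3 + 3^2 = 13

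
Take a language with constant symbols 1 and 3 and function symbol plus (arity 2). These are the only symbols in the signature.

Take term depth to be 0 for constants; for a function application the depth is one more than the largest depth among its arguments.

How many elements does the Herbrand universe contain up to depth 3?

If N_k denotes the number of depth-≤k ground terms, the 2 constants give N_0 = 2, and each function symbol of arity r contributes N_{k-1}^r new terms at level k: N_k = 2 + N_{k-1}^2.
N_0 = 2
N_1 = 2 + 2^2 = 6
N_2 = 2 + 6^2 = 38
N_3 = 2 + 38^2 = 1446

1446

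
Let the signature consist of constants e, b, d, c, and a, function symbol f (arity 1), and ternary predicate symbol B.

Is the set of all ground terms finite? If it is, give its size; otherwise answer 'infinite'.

infinite

The signature has at least one function symbol (f, arity 1) and at least one constant (e).
Iterating f gives infinitely many distinct ground terms: e, f(e), f(f(e)), ...
So the Herbrand universe is infinite.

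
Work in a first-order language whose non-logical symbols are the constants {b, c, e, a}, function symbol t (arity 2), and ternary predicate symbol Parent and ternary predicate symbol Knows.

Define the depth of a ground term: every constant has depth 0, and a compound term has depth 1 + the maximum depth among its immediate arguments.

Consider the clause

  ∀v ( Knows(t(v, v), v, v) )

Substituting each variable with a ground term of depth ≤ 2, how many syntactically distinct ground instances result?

404

Ground terms of depth ≤ 2:
  Let N_k count ground terms of depth at most k. Each non-constant term of depth ≤ k is some function symbol applied to depth-≤(k−1) arguments, giving N_k = 4 + N_{k-1}^2.
  N_0 = 4
  N_1 = 4 + 4^2 = 20
  N_2 = 4 + 20^2 = 404
So there are 404 ground terms available for substitution.
The variable v ranges independently over the available ground terms, and distinct assignments produce distinct instances.
Number of ground instances = 404.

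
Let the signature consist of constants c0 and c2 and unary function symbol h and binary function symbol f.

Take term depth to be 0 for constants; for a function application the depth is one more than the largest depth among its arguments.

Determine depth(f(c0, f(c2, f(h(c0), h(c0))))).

depth(h(c0)) = 1 + depth(c0) = 1 + 0 = 1
depth(f(h(c0), h(c0))) = 1 + max(1, 1) = 2
depth(f(c2, f(h(c0), h(c0)))) = 1 + max(0, 2) = 3
depth(f(c0, f(c2, f(h(c0), h(c0))))) = 1 + max(0, 3) = 4

4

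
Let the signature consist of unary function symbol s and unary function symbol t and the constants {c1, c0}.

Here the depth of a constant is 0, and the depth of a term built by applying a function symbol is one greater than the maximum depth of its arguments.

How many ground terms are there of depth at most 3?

30

Write N_k for the number of ground terms of depth ≤ k. A term of depth ≤ k is either a constant or a function symbol applied to arguments of depth ≤ k−1, so N_k = 2 + N_{k-1} + N_{k-1}.
N_0 = 2
N_1 = 2 + 2 + 2 = 6
N_2 = 2 + 6 + 6 = 14
N_3 = 2 + 14 + 14 = 30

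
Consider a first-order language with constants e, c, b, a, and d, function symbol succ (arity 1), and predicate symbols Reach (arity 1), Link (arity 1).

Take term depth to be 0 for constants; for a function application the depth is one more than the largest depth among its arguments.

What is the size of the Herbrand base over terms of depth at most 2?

First count ground terms of depth ≤ 2.
Let N_k count ground terms of depth at most k. Each non-constant term of depth ≤ k is some function symbol applied to depth-≤(k−1) arguments, giving N_k = 5 + N_{k-1}.
N_0 = 5
N_1 = 5 + 5 = 10
N_2 = 5 + 10 = 15
So |H| = 15.
A ground atom is a predicate applied to a tuple of terms from H, so the count is the sum over predicates of |H|^arity:
  Reach: 15;  Link: 15
Total ground atoms: 15 + 15 = 30.

30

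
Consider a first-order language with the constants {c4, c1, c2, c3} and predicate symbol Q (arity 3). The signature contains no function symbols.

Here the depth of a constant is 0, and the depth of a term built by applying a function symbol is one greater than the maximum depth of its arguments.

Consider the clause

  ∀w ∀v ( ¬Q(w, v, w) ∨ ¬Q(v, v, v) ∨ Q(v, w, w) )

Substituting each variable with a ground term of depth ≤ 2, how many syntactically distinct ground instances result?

16

Ground terms of depth ≤ 2:
  With no function symbols every ground term is a constant, so there are exactly 4 ground terms at every depth bound.
  N_0 = 4
  N_1 = 4
  N_2 = 4
  Explicitly: c4, c1, c2, c3.
So there are 4 ground terms available for substitution.
The clause has 2 distinct variables (w, v), each appearing in the body. In the free term algebra distinct substitutions yield syntactically distinct ground instances.
Number of ground instances = 4^2 = 16.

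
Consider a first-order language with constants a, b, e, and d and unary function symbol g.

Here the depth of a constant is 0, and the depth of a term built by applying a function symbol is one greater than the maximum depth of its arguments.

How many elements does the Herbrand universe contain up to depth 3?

16

Count level by level. With function symbols g/1, the terms of depth ≤ k are the 4 constants together with each function applied to depth-≤(k−1) tuples, so N_k = 4 + N_{k-1}.
N_0 = 4
N_1 = 4 + 4 = 8
N_2 = 4 + 8 = 12
N_3 = 4 + 12 = 16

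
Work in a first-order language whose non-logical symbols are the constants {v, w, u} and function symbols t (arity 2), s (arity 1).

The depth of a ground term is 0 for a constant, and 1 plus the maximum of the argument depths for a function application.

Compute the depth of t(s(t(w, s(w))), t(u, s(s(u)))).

depth(s(w)) = 1 + depth(w) = 1 + 0 = 1
depth(t(w, s(w))) = 1 + max(0, 1) = 2
depth(s(t(w, s(w)))) = 1 + depth(t(w, s(w))) = 1 + 2 = 3
depth(s(u)) = 1 + depth(u) = 1 + 0 = 1
depth(s(s(u))) = 1 + depth(s(u)) = 1 + 1 = 2
depth(t(u, s(s(u)))) = 1 + max(0, 2) = 3
depth(t(s(t(w, s(w))), t(u, s(s(u))))) = 1 + max(3, 3) = 4

4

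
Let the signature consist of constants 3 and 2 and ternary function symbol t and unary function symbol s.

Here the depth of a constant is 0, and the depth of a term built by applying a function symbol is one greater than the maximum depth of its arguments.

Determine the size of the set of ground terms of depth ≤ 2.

Count level by level. With function symbols t/3, s/1, the terms of depth ≤ k are the 2 constants together with each function applied to depth-≤(k−1) tuples, so N_k = 2 + N_{k-1}^3 + N_{k-1}.
N_0 = 2
N_1 = 2 + 2^3 + 2 = 12
N_2 = 2 + 12^3 + 12 = 1742

1742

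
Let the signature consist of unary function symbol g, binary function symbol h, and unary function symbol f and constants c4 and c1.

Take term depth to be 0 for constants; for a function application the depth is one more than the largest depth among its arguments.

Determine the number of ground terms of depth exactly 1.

Count level by level. With function symbols g/1, h/2, f/1, the terms of depth ≤ k are the 2 constants together with each function applied to depth-≤(k−1) tuples, so N_k = 2 + N_{k-1} + N_{k-1}^2 + N_{k-1}.
N_0 = 2
N_1 = 2 + 2 + 2^2 + 2 = 10
Terms of depth exactly 1: N_1 − N_0 = 10 − 2 = 8.

8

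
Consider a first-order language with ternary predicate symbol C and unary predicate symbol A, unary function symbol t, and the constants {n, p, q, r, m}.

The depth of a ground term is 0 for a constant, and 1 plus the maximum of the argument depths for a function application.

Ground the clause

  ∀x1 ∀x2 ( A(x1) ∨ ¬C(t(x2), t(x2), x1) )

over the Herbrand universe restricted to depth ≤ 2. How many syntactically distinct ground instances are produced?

Ground terms of depth ≤ 2:
  Let N_k count ground terms of depth at most k. Each non-constant term of depth ≤ k is some function symbol applied to depth-≤(k−1) arguments, giving N_k = 5 + N_{k-1}.
  N_0 = 5
  N_1 = 5 + 5 = 10
  N_2 = 5 + 10 = 15
So there are 15 ground terms available for substitution.
There are 2 variables to instantiate (x1, x2), each occurring in at least one literal, so different choices give different ground instances.
Number of ground instances = 15^2 = 225.

225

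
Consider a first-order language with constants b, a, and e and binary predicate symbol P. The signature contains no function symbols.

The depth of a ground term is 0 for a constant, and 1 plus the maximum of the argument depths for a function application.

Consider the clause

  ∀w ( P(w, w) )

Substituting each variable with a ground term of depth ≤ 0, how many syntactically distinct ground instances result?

3

Ground terms of depth ≤ 0:
  With no function symbols every ground term is a constant, so there are exactly 3 ground terms at every depth bound.
  N_0 = 3
  Explicitly: b, a, e.
So there are 3 ground terms available for substitution.
The variable w ranges independently over the available ground terms, and distinct assignments produce distinct instances.
Number of ground instances = 3.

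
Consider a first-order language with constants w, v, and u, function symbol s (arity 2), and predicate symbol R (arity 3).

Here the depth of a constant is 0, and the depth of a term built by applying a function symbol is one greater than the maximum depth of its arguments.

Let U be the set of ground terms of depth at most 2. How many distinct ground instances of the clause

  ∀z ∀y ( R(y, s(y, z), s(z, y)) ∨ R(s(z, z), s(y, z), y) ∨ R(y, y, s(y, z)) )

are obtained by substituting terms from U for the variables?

21609

Ground terms of depth ≤ 2:
  Write N_k for the number of ground terms of depth ≤ k. A term of depth ≤ k is either a constant or a function symbol applied to arguments of depth ≤ k−1, so N_k = 3 + N_{k-1}^2.
  N_0 = 3
  N_1 = 3 + 3^2 = 12
  N_2 = 3 + 12^2 = 147
So there are 147 ground terms available for substitution.
Each of z, y ranges independently over the available ground terms, and distinct assignments produce distinct instances.
Number of ground instances = 147^2 = 21609.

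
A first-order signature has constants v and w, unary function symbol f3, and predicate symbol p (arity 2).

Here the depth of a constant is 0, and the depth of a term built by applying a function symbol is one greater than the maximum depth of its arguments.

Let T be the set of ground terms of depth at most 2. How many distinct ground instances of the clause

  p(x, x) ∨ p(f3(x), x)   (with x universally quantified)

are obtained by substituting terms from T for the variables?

6

Ground terms of depth ≤ 2:
  Write N_k for the number of ground terms of depth ≤ k. A term of depth ≤ k is either a constant or a function symbol applied to arguments of depth ≤ k−1, so N_k = 2 + N_{k-1}.
  N_0 = 2
  N_1 = 2 + 2 = 4
  N_2 = 2 + 4 = 6
So there are 6 ground terms available for substitution.
The variable x ranges independently over the available ground terms, and distinct assignments produce distinct instances.
Number of ground instances = 6.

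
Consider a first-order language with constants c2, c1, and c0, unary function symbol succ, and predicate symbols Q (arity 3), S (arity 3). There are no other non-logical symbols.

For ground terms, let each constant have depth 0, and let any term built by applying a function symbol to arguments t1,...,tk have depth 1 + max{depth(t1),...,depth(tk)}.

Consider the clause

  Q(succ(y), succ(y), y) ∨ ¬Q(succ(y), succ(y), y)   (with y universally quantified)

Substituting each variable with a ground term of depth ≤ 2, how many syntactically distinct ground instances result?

Ground terms of depth ≤ 2:
  Count level by level. With function symbols succ/1, the terms of depth ≤ k are the 3 constants together with each function applied to depth-≤(k−1) tuples, so N_k = 3 + N_{k-1}.
  N_0 = 3
  N_1 = 3 + 3 = 6
  N_2 = 3 + 6 = 9
  Explicitly: c2, c1, c0, succ(c2), succ(c1), succ(c0), succ(succ(c2)), succ(succ(c1)), succ(succ(c0)).
So there are 9 ground terms available for substitution.
The variable y ranges independently over the available ground terms, and distinct assignments produce distinct instances.
Number of ground instances = 9.

9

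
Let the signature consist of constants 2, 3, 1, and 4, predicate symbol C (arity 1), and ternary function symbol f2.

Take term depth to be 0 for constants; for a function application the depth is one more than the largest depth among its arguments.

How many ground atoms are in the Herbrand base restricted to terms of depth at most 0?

First count ground terms of depth ≤ 0.
Write N_k for the number of ground terms of depth ≤ k. A term of depth ≤ k is either a constant or a function symbol applied to arguments of depth ≤ k−1, so N_k = 4 + N_{k-1}^3.
N_0 = 4
So |H| = 4.
Ground atoms are formed by filling each argument slot of a predicate with a term from H, so an r-ary predicate gives |H|^r atoms:
  C: 4
Total ground atoms: 4.

4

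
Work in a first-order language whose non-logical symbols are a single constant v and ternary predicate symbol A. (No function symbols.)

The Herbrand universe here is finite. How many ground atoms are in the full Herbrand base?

1

With no function symbols, the Herbrand universe is just the 1 constant.
Ground atoms per predicate: A: 1^3 = 1.
Herbrand base size = 1 = 1.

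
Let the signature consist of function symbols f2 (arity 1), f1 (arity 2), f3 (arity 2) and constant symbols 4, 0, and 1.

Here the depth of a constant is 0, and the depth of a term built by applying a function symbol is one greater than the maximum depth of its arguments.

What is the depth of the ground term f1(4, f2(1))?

2

depth(f2(1)) = 1 + depth(1) = 1 + 0 = 1
depth(f1(4, f2(1))) = 1 + max(0, 1) = 2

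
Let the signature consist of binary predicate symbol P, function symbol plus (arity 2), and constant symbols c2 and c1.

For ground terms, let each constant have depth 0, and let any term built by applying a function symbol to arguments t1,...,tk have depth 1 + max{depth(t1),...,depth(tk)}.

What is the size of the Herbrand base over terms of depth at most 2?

First count ground terms of depth ≤ 2.
Let N_k count ground terms of depth at most k. Each non-constant term of depth ≤ k is some function symbol applied to depth-≤(k−1) arguments, giving N_k = 2 + N_{k-1}^2.
N_0 = 2
N_1 = 2 + 2^2 = 6
N_2 = 2 + 6^2 = 38
So |H| = 38.
Each predicate of arity r yields |H|^r ground atoms (one per choice of an r-tuple from H):
  P: 38^2 = 1444
Total ground atoms: 1444.

1444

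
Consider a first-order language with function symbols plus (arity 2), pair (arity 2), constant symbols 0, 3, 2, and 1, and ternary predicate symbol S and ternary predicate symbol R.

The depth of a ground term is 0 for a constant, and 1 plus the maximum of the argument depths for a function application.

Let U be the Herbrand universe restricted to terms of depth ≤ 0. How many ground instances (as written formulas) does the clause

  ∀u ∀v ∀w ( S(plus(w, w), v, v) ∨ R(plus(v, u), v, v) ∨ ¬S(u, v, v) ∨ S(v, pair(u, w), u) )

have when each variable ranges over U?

Ground terms of depth ≤ 0:
  Let N_k = |{terms of depth ≤ k}|. Then N_0 = 4 and N_k = 4 + N_{k-1}^2 + N_{k-1}^2 for k ≥ 1 (one summand per function symbol, arity giving the exponent).
  N_0 = 4
So there are 4 ground terms available for substitution.
The body mentions every one of the 3 quantified variables; since ground terms form a free algebra, no two substitutions collapse to the same formula.
Number of ground instances = 4^3 = 64.

64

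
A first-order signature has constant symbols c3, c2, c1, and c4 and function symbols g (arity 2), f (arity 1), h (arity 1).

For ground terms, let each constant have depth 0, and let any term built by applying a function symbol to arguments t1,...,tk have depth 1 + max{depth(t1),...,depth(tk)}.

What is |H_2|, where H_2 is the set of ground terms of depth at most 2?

Let N_k = |{terms of depth ≤ k}|. Then N_0 = 4 and N_k = 4 + N_{k-1}^2 + N_{k-1} + N_{k-1} for k ≥ 1 (one summand per function symbol, arity giving the exponent).
N_0 = 4
N_1 = 4 + 4^2 + 4 + 4 = 28
N_2 = 4 + 28^2 + 28 + 28 = 844

844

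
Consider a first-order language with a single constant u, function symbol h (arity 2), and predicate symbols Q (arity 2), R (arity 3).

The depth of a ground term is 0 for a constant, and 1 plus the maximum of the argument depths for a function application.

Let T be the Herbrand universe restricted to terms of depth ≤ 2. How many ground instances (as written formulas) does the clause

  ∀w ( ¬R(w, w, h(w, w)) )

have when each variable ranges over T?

Ground terms of depth ≤ 2:
  Let N_k = |{terms of depth ≤ k}|. Then N_0 = 1 and N_k = 1 + N_{k-1}^2 for k ≥ 1 (one summand per function symbol, arity giving the exponent).
  N_0 = 1
  N_1 = 1 + 1^2 = 2
  N_2 = 1 + 2^2 = 5
So there are 5 ground terms available for substitution.
The body mentions the single quantified variable w; since ground terms form a free algebra, no two substitutions collapse to the same formula.
Number of ground instances = 5.

5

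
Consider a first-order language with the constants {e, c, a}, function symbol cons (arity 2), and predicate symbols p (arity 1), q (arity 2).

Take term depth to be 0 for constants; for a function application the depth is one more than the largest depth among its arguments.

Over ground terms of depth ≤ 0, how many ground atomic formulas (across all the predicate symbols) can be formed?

First count ground terms of depth ≤ 0.
Let N_k = |{terms of depth ≤ k}|. Then N_0 = 3 and N_k = 3 + N_{k-1}^2 for k ≥ 1 (one summand per function symbol, arity giving the exponent).
N_0 = 3
So |H| = 3.
A ground atom is a predicate applied to a tuple of terms from H, so the count is the sum over predicates of |H|^arity:
  p: 3;  q: 3^2 = 9
Total ground atoms: 3 + 9 = 12.

12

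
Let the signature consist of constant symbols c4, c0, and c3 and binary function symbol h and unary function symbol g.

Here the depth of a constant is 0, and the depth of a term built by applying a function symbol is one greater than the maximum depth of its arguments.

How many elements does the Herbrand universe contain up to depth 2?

Count level by level. With function symbols h/2, g/1, the terms of depth ≤ k are the 3 constants together with each function applied to depth-≤(k−1) tuples, so N_k = 3 + N_{k-1}^2 + N_{k-1}.
N_0 = 3
N_1 = 3 + 3^2 + 3 = 15
N_2 = 3 + 15^2 + 15 = 243

243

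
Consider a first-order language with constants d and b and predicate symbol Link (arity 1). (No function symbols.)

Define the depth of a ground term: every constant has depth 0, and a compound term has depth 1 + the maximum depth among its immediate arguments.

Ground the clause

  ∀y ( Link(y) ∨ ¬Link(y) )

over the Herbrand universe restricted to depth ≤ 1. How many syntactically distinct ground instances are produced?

2

Ground terms of depth ≤ 1:
  With no function symbols every ground term is a constant, so there are exactly 2 ground terms at every depth bound.
  N_0 = 2
  N_1 = 2
  Explicitly: d, b.
So there are 2 ground terms available for substitution.
The clause has 1 distinct variable (y), which appears in the body. In the free term algebra distinct substitutions yield syntactically distinct ground instances.
Number of ground instances = 2.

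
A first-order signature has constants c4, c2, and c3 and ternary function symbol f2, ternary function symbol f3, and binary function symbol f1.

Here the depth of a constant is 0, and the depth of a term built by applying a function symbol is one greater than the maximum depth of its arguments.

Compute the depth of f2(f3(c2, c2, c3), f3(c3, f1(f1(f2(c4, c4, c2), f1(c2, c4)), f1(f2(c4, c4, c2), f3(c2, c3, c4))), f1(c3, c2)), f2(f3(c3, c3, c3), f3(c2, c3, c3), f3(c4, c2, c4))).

5

depth(f3(c2, c2, c3)) = 1 + max(0, 0, 0) = 1
depth(f2(c4, c4, c2)) = 1 + max(0, 0, 0) = 1
depth(f1(c2, c4)) = 1 + max(0, 0) = 1
depth(f1(f2(c4, c4, c2), f1(c2, c4))) = 1 + max(1, 1) = 2
depth(f3(c2, c3, c4)) = 1 + max(0, 0, 0) = 1
depth(f1(f2(c4, c4, c2), f3(c2, c3, c4))) = 1 + max(1, 1) = 2
depth(f1(f1(f2(c4, c4, c2), f1(c2, c4)), f1(f2(c4, c4, c2), f3(c2, c3, c4)))) = 1 + max(2, 2) = 3
depth(f1(c3, c2)) = 1 + max(0, 0) = 1
depth(f3(c3, f1(f1(f2(c4, c4, c2), f1(c2, c4)), f1(f2(c4, c4, c2), f3(c2, c3, c4))), f1(c3, c2))) = 1 + max(0, 3, 1) = 4
depth(f3(c3, c3, c3)) = 1 + max(0, 0, 0) = 1
depth(f3(c2, c3, c3)) = 1 + max(0, 0, 0) = 1
depth(f3(c4, c2, c4)) = 1 + max(0, 0, 0) = 1
depth(f2(f3(c3, c3, c3), f3(c2, c3, c3), f3(c4, c2, c4))) = 1 + max(1, 1, 1) = 2
depth(f2(f3(c2, c2, c3), f3(c3, f1(f1(f2(c4, c4, c2), f1(c2, c4)), f1(f2(c4, c4, c2), f3(c2, c3, c4))), f1(c3, c2)), f2(f3(c3, c3, c3), f3(c2, c3, c3), f3(c4, c2, c4)))) = 1 + max(1, 4, 2) = 5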